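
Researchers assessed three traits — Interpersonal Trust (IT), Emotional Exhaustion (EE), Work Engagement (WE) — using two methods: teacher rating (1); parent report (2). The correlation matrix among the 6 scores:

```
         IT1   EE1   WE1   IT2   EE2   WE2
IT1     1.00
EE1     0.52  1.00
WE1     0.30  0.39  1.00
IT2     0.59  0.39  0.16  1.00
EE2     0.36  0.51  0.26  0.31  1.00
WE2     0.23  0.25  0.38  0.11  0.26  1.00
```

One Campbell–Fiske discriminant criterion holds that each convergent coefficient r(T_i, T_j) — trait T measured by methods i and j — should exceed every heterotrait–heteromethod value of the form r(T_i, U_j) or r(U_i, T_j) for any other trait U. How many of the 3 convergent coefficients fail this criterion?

0

Checking each validity diagonal entry against its comparison values:
IT (methods 1·2): 0.59 vs {0.36, 0.39, 0.23, 0.16} → pass.
EE (methods 1·2): 0.51 vs {0.39, 0.36, 0.25, 0.26} → pass.
WE (methods 1·2): 0.38 vs {0.16, 0.23, 0.26, 0.25} → pass.
0 of 3 fail.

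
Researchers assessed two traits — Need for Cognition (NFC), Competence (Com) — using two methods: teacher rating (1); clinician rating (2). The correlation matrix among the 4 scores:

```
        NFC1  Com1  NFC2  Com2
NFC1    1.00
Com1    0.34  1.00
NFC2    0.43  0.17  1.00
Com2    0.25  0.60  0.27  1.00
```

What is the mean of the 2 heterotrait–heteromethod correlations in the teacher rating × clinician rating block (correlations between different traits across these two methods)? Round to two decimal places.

0.21

HTHM values (method 1 × method 2): 0.25, 0.17; mean = 0.42/2 = 0.21.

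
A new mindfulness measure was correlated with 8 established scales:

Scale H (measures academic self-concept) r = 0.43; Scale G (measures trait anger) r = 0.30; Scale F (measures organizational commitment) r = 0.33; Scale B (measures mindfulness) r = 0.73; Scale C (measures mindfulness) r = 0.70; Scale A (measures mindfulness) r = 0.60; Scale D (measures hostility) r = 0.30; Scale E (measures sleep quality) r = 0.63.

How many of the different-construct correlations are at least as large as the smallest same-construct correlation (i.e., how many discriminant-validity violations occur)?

Convergent (same construct = mindfulness): Scale B, Scale C, Scale A.
Smallest convergent = 0.60. Discriminant values: 0.43, 0.30, 0.33, 0.30, 0.63; count ≥ 0.60 → 1.

1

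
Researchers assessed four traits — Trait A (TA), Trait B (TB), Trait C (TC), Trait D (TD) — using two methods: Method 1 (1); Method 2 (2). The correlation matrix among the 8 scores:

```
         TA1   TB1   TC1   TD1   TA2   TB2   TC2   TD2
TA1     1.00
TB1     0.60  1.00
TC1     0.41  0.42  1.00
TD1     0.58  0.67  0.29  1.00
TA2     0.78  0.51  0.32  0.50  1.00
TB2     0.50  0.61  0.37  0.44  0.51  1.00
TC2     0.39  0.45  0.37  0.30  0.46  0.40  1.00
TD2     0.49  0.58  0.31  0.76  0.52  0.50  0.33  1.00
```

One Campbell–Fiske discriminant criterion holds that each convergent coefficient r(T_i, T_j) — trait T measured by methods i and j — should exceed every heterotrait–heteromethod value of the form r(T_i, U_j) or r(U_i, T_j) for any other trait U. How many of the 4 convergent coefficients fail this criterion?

1

Each convergent coefficient versus the relevant comparison correlations:
TA (methods 1·2): 0.78 vs {0.50, 0.51, 0.39, 0.32, 0.49, 0.50} → pass.
TB (methods 1·2): 0.61 vs {0.51, 0.50, 0.45, 0.37, 0.58, 0.44} → pass.
TC (methods 1·2): 0.37 vs {0.32, 0.39, 0.37, 0.45, 0.31, 0.30} → fail.
TD (methods 1·2): 0.76 vs {0.50, 0.49, 0.44, 0.58, 0.30, 0.31} → pass.
1 of 4 fail.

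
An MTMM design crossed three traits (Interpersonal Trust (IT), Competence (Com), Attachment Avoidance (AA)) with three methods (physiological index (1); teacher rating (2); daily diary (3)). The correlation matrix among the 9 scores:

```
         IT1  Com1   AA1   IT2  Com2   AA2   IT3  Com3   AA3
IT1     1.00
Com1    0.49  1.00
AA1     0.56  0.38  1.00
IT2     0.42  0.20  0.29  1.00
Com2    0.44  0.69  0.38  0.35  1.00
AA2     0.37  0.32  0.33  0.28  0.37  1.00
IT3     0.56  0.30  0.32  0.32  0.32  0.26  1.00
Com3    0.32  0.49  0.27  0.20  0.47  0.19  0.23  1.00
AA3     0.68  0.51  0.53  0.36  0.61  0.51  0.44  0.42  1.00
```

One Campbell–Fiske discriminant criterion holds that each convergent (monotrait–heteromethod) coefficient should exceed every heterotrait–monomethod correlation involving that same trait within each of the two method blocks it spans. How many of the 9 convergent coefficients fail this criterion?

Each convergent coefficient versus the relevant comparison correlations:
IT (methods 1·2): 0.42 vs {0.49, 0.35, 0.56, 0.28} → fail.
IT (methods 1·3): 0.56 vs {0.49, 0.23, 0.56, 0.44} → fail.
IT (methods 2·3): 0.32 vs {0.35, 0.23, 0.28, 0.44} → fail.
Com (methods 1·2): 0.69 vs {0.49, 0.35, 0.38, 0.37} → pass.
Com (methods 1·3): 0.49 vs {0.49, 0.23, 0.38, 0.42} → fail.
Com (methods 2·3): 0.47 vs {0.35, 0.23, 0.37, 0.42} → pass.
AA (methods 1·2): 0.33 vs {0.56, 0.28, 0.38, 0.37} → fail.
AA (methods 1·3): 0.53 vs {0.56, 0.44, 0.38, 0.42} → fail.
AA (methods 2·3): 0.51 vs {0.28, 0.44, 0.37, 0.42} → pass.
6 of 9 fail.

6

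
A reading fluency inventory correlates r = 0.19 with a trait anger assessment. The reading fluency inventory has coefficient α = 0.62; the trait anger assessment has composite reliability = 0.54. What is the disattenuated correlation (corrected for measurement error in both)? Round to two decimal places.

r_true = r_obs / √(r_xx · r_yy) = 0.19 / √(0.62 × 0.54) = 0.19 / √0.3348 = 0.19 / 0.5786 ≈ 0.33.

0.33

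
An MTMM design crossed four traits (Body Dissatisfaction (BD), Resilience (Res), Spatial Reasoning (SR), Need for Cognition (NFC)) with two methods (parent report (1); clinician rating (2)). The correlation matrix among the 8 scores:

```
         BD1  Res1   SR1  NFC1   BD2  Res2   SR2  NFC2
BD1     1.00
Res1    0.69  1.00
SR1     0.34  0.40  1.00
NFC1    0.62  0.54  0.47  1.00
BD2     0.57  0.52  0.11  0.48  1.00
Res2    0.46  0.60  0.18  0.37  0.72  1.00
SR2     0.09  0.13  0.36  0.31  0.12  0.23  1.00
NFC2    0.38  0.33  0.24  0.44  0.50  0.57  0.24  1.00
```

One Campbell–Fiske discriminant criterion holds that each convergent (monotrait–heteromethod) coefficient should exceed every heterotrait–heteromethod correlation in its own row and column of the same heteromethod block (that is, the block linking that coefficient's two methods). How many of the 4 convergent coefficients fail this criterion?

Convergent coefficients and their comparison sets:
BD (methods 1·2): 0.57 vs {0.46, 0.52, 0.09, 0.11, 0.38, 0.48} → pass.
Res (methods 1·2): 0.60 vs {0.52, 0.46, 0.13, 0.18, 0.33, 0.37} → pass.
SR (methods 1·2): 0.36 vs {0.11, 0.09, 0.18, 0.13, 0.24, 0.31} → pass.
NFC (methods 1·2): 0.44 vs {0.48, 0.38, 0.37, 0.33, 0.31, 0.24} → fail.
1 of 4 fail.

1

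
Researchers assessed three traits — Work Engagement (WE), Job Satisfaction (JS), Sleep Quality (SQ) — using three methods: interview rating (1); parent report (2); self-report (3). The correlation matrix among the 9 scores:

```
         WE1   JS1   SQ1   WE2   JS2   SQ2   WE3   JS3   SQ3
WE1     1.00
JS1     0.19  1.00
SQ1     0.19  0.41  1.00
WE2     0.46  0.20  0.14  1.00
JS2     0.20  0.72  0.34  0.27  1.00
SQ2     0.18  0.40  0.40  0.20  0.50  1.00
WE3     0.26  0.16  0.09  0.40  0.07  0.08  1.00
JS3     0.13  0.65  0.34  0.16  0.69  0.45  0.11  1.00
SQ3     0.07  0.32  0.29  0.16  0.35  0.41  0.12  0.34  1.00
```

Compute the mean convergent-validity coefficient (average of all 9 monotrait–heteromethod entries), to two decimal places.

0.48

Convergent values: 0.46, 0.26, 0.40, 0.72, 0.65, 0.69, 0.40, 0.29, 0.41; mean = 4.28/9 = 0.48.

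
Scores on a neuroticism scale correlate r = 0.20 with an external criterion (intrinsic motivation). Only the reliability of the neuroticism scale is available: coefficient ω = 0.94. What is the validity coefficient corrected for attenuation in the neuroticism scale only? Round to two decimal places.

0.21

Single correction: r_c = r_obs / √r_xx = 0.20 / √0.94 = 0.20 / 0.9695 ≈ 0.21.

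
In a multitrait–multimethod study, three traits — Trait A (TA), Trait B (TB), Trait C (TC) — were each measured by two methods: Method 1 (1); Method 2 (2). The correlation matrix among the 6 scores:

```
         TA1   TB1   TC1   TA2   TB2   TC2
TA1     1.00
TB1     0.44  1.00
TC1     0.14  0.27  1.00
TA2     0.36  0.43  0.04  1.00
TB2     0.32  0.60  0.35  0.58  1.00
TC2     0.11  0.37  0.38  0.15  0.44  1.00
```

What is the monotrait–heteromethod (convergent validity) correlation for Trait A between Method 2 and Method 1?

Same trait (TA), different methods: r(TA2, TA1) = 0.36.

0.36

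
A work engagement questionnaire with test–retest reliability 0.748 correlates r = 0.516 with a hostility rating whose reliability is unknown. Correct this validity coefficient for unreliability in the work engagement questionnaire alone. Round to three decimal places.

0.597

Single correction: r_c = r_obs / √r_xx = 0.516 / √0.748 = 0.516 / 0.8649 ≈ 0.597.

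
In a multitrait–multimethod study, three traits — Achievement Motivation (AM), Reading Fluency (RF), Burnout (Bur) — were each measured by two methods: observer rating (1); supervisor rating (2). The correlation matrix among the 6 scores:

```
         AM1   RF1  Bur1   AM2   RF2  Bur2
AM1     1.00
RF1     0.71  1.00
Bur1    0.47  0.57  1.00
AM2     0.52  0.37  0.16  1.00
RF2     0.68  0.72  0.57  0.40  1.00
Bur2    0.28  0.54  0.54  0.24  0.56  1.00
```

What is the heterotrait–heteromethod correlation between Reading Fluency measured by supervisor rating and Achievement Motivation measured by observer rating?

Different traits and methods: r(RF2, AM1) = 0.68.

0.68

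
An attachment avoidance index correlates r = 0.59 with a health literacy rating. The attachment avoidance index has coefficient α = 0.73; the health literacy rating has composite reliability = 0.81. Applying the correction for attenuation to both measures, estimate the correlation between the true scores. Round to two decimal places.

0.77

r_true = r_obs / √(r_xx · r_yy) = 0.59 / √(0.73 × 0.81) = 0.59 / √0.5913 = 0.59 / 0.7690 ≈ 0.77.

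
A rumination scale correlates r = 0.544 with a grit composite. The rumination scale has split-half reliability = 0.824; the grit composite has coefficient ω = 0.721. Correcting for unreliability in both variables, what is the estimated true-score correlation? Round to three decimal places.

0.706

r_true = r_obs / √(r_xx · r_yy) = 0.544 / √(0.824 × 0.721) = 0.544 / √0.594104 = 0.544 / 0.7708 ≈ 0.706.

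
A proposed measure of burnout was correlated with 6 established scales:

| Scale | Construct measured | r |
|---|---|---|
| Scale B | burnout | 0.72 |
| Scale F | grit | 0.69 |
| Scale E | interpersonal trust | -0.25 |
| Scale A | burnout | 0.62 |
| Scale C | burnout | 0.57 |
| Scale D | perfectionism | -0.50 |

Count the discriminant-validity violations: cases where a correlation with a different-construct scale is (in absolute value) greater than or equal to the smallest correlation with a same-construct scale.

Convergent (same construct = burnout): Scale B, Scale A, Scale C.
Smallest convergent = 0.57. Discriminant |r|: 0.69, 0.25, 0.50; count ≥ 0.57 → 1.

1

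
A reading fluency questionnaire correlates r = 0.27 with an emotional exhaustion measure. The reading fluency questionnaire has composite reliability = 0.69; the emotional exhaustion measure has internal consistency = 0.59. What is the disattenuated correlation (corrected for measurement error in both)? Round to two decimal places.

r_true = r_obs / √(r_xx · r_yy) = 0.27 / √(0.69 × 0.59) = 0.27 / √0.4071 = 0.27 / 0.6380 ≈ 0.42.

0.42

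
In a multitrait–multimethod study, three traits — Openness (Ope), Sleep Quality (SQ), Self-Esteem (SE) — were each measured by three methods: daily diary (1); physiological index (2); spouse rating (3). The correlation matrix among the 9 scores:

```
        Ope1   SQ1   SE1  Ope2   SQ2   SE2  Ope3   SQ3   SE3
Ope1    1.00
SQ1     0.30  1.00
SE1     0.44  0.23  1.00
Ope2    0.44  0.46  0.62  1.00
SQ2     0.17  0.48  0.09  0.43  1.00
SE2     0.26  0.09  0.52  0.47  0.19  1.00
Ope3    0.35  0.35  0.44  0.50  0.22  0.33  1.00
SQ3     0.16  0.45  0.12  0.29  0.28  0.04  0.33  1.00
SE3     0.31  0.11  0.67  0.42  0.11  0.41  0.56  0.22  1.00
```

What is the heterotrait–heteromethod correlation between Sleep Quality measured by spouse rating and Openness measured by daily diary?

Different traits and methods: r(SQ3, Ope1) = 0.16.

0.16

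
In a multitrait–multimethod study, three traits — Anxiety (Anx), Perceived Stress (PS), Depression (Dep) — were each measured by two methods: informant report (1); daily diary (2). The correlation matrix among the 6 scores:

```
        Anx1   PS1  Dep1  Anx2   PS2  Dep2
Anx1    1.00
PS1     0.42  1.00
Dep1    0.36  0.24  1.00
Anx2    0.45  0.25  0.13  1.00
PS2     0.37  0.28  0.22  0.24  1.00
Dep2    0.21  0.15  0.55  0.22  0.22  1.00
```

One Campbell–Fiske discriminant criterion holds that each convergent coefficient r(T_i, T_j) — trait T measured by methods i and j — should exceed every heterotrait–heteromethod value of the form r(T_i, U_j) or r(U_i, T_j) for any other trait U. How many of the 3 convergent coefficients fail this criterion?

1

Checking each validity diagonal entry against its comparison values:
Anx (methods 1·2): 0.45 vs {0.37, 0.25, 0.21, 0.13} → pass.
PS (methods 1·2): 0.28 vs {0.25, 0.37, 0.15, 0.22} → fail.
Dep (methods 1·2): 0.55 vs {0.13, 0.21, 0.22, 0.15} → pass.
1 of 3 fail.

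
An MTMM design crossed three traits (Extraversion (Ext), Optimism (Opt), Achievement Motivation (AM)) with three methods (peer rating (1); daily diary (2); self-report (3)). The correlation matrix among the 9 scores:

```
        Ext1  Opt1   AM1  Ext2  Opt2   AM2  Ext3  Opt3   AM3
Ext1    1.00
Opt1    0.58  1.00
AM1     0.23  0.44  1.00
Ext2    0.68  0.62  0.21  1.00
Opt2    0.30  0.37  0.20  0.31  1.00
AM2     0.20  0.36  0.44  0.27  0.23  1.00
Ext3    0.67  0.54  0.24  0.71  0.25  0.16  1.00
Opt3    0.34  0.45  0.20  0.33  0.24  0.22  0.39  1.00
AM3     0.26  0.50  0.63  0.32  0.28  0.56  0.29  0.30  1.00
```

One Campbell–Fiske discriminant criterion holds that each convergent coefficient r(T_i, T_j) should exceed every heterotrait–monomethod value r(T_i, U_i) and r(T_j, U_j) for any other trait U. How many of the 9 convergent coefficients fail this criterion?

4

Convergent coefficients and their comparison sets:
Ext (methods 1·2): 0.68 vs {0.58, 0.31, 0.23, 0.27} → pass.
Ext (methods 1·3): 0.67 vs {0.58, 0.39, 0.23, 0.29} → pass.
Ext (methods 2·3): 0.71 vs {0.31, 0.39, 0.27, 0.29} → pass.
Opt (methods 1·2): 0.37 vs {0.58, 0.31, 0.44, 0.23} → fail.
Opt (methods 1·3): 0.45 vs {0.58, 0.39, 0.44, 0.30} → fail.
Opt (methods 2·3): 0.24 vs {0.31, 0.39, 0.23, 0.30} → fail.
AM (methods 1·2): 0.44 vs {0.23, 0.27, 0.44, 0.23} → fail.
AM (methods 1·3): 0.63 vs {0.23, 0.29, 0.44, 0.30} → pass.
AM (methods 2·3): 0.56 vs {0.27, 0.29, 0.23, 0.30} → pass.
4 of 9 fail.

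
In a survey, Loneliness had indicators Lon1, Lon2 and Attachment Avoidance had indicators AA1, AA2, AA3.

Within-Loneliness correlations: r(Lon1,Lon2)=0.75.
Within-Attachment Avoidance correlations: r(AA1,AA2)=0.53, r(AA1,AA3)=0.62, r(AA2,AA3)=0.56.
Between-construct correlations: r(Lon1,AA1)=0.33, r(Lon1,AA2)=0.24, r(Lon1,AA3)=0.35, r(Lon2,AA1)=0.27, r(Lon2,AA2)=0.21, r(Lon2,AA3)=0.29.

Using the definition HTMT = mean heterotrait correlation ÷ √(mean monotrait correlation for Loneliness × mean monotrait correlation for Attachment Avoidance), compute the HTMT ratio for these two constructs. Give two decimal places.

0.43

Mean heterotrait r = 1.69/6 = 0.2817.
Mean within-Lon = 0.75/1 = 0.7500; mean within-AA = 1.71/3 = 0.5700.
Geometric mean = √(0.7500 × 0.5700) = 0.6538.
HTMT = 0.2817 / 0.6538 = 0.43.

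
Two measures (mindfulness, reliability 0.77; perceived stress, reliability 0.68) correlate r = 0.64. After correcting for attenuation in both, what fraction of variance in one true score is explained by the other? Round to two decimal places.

Disattenuated r = 0.64 / √(0.77 × 0.68) = 0.64 / 0.7236 = 0.8845.
Shared true-score variance = 0.8845² = 0.7823 ≈ 0.78.

0.78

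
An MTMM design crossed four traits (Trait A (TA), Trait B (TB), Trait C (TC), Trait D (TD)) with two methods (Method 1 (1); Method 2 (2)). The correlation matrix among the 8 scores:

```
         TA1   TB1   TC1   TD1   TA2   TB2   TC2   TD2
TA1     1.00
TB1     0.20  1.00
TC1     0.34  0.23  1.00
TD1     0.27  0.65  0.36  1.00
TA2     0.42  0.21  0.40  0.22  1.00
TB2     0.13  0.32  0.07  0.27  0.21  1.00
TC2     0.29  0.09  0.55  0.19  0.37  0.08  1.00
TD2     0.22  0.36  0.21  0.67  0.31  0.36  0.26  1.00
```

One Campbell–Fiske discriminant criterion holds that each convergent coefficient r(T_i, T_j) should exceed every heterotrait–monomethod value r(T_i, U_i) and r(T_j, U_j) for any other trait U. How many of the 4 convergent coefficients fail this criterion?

Checking each validity diagonal entry against its comparison values:
TA (methods 1·2): 0.42 vs {0.20, 0.21, 0.34, 0.37, 0.27, 0.31} → pass.
TB (methods 1·2): 0.32 vs {0.20, 0.21, 0.23, 0.08, 0.65, 0.36} → fail.
TC (methods 1·2): 0.55 vs {0.34, 0.37, 0.23, 0.08, 0.36, 0.26} → pass.
TD (methods 1·2): 0.67 vs {0.27, 0.31, 0.65, 0.36, 0.36, 0.26} → pass.
1 of 4 fail.

1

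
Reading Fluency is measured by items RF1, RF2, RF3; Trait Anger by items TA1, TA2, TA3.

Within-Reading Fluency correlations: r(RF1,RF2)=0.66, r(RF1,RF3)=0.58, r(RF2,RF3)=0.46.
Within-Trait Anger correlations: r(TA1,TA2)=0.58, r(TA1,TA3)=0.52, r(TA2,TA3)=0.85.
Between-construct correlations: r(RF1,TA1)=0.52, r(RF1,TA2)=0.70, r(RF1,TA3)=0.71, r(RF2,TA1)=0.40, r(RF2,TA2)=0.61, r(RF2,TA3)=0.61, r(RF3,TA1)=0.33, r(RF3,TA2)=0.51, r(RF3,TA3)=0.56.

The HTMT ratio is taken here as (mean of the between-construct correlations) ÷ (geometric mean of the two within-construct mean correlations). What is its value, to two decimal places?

Between-construct mean = 4.95/9 = 0.5500.
Mean within-RF = 1.70/3 = 0.5667; mean within-TA = 1.95/3 = 0.6500.
Geometric mean = √(0.5667 × 0.6500) = 0.6069.
HTMT = 0.5500 / 0.6069 = 0.91.

0.91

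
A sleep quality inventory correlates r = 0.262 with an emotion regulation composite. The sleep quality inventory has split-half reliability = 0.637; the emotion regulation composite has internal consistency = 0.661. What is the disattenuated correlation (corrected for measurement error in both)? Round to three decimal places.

r_true = r_obs / √(r_xx · r_yy) = 0.262 / √(0.637 × 0.661) = 0.262 / √0.421057 = 0.262 / 0.6489 ≈ 0.404.

0.404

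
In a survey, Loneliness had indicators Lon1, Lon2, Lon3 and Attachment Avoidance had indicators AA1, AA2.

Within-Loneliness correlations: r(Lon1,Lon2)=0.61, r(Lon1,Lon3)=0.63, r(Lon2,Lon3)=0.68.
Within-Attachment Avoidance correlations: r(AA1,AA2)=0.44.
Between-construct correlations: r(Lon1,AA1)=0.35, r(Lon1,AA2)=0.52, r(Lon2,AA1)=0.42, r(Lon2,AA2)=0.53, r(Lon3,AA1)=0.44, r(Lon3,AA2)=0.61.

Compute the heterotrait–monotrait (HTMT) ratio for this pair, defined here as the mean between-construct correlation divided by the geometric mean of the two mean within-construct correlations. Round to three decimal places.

Between-construct mean = 2.87/6 = 0.4783.
Mean within-Lon = 1.92/3 = 0.6400; mean within-AA = 0.44/1 = 0.4400.
Geometric mean = √(0.6400 × 0.4400) = 0.5307.
HTMT = 0.4783 / 0.5307 = 0.901.

0.901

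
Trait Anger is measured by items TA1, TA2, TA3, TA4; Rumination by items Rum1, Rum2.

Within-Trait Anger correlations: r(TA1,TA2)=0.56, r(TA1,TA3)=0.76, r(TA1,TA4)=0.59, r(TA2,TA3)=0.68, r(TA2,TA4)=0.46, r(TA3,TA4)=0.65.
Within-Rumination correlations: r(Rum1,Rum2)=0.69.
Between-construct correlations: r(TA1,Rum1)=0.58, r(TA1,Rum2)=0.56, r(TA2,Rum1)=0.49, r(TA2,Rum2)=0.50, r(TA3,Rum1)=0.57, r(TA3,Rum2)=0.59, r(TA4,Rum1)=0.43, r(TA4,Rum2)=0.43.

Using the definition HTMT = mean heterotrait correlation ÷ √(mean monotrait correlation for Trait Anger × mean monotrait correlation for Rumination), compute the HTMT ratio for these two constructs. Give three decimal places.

0.795

Between-construct mean = 4.15/8 = 0.5188.
Mean within-TA = 3.70/6 = 0.6167; mean within-Rum = 0.69/1 = 0.6900.
Geometric mean = √(0.6167 × 0.6900) = 0.6523.
HTMT = 0.5188 / 0.6523 = 0.795.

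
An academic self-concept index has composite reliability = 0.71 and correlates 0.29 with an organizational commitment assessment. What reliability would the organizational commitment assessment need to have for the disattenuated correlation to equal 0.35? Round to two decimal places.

r_true = r_obs / √(r_xx · r_yy) ⇒ 0.35 = 0.29 / √(0.71 · r_yy).
√(0.71 · r_yy) = 0.29 / 0.35 = 0.8286; 0.71 · r_yy = 0.6866; r_yy = 0.6866 / 0.71 ≈ 0.97.

0.97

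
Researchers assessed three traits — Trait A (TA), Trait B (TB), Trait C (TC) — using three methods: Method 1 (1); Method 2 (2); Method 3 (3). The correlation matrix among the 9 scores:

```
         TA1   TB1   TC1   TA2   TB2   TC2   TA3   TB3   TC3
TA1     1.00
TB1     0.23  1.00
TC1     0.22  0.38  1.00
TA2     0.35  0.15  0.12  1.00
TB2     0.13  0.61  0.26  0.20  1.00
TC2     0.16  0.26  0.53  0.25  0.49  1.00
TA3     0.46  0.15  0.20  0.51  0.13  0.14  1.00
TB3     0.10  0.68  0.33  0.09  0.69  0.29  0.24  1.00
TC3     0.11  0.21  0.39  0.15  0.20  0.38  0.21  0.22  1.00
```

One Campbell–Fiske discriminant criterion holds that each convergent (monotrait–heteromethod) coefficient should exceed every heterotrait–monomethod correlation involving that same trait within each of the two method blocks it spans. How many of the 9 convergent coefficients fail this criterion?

1

Each convergent coefficient versus the relevant comparison correlations:
TA (methods 1·2): 0.35 vs {0.23, 0.20, 0.22, 0.25} → pass.
TA (methods 1·3): 0.46 vs {0.23, 0.24, 0.22, 0.21} → pass.
TA (methods 2·3): 0.51 vs {0.20, 0.24, 0.25, 0.21} → pass.
TB (methods 1·2): 0.61 vs {0.23, 0.20, 0.38, 0.49} → pass.
TB (methods 1·3): 0.68 vs {0.23, 0.24, 0.38, 0.22} → pass.
TB (methods 2·3): 0.69 vs {0.20, 0.24, 0.49, 0.22} → pass.
TC (methods 1·2): 0.53 vs {0.22, 0.25, 0.38, 0.49} → pass.
TC (methods 1·3): 0.39 vs {0.22, 0.21, 0.38, 0.22} → pass.
TC (methods 2·3): 0.38 vs {0.25, 0.21, 0.49, 0.22} → fail.
1 of 9 fail.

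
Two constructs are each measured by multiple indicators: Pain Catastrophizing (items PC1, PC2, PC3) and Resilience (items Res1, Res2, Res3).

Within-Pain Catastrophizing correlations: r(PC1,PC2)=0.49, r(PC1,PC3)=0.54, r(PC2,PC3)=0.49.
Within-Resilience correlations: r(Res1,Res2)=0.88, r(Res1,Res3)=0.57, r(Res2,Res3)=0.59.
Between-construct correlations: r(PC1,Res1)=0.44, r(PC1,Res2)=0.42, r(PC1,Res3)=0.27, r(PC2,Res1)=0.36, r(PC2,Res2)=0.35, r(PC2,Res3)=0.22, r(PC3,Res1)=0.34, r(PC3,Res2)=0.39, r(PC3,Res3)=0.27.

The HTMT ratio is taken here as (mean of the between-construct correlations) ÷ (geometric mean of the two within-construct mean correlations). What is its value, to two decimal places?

0.58

Mean between = 3.06/9 = 0.3400.
Mean within-PC = 1.52/3 = 0.5067; mean within-Res = 2.04/3 = 0.6800.
Geometric mean = √(0.5067 × 0.6800) = 0.5870.
HTMT = 0.3400 / 0.5870 = 0.58.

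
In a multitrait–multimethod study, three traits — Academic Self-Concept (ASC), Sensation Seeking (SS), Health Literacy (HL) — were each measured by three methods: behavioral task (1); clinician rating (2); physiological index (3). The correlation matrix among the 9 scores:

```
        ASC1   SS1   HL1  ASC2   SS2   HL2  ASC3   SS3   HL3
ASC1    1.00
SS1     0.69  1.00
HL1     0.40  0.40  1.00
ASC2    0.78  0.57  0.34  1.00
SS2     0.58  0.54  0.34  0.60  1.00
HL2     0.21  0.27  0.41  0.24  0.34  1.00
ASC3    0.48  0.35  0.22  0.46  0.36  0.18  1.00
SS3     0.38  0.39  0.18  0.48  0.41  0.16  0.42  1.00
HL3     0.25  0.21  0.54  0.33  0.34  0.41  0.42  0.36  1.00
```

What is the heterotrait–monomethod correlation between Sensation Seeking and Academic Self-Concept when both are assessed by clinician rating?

Different traits, same method: r(SS2, ASC2) = 0.60.

0.60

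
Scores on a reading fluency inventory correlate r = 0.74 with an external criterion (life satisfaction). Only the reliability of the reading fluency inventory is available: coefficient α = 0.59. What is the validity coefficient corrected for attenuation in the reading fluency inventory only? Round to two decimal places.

0.96

Single correction: r_c = r_obs / √r_xx = 0.74 / √0.59 = 0.74 / 0.7681 ≈ 0.96.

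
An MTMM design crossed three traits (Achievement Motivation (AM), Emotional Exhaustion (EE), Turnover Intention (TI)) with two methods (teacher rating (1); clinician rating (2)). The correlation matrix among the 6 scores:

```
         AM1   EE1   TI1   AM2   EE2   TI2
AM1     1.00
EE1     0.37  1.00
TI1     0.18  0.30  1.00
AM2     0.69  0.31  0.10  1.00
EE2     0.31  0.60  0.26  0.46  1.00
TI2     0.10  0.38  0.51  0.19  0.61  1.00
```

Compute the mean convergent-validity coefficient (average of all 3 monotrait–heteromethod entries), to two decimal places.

Convergent values: 0.69, 0.60, 0.51; mean = 1.80/3 = 0.60.

0.60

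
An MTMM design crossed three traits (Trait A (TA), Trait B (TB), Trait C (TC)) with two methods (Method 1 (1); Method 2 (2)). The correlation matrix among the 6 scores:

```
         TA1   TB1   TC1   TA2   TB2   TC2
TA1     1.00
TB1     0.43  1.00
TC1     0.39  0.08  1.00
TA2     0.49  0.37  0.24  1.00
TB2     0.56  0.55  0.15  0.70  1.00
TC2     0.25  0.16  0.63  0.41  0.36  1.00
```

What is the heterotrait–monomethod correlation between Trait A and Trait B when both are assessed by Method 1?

Different traits, same method: r(TA1, TB1) = 0.43.

0.43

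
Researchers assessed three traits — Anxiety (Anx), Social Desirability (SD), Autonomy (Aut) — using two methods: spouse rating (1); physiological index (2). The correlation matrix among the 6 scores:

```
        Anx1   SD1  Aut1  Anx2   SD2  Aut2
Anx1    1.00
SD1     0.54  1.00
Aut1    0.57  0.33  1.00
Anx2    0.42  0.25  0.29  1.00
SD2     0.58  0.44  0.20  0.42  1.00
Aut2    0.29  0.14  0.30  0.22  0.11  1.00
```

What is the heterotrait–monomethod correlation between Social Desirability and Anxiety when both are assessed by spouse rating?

0.54

Different traits, same method: r(SD1, Anx1) = 0.54.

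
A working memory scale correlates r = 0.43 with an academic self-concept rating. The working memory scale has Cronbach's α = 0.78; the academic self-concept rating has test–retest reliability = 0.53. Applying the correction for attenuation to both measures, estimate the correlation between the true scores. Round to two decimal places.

r_true = r_obs / √(r_xx · r_yy) = 0.43 / √(0.78 × 0.53) = 0.43 / √0.4134 = 0.43 / 0.6430 ≈ 0.67.

0.67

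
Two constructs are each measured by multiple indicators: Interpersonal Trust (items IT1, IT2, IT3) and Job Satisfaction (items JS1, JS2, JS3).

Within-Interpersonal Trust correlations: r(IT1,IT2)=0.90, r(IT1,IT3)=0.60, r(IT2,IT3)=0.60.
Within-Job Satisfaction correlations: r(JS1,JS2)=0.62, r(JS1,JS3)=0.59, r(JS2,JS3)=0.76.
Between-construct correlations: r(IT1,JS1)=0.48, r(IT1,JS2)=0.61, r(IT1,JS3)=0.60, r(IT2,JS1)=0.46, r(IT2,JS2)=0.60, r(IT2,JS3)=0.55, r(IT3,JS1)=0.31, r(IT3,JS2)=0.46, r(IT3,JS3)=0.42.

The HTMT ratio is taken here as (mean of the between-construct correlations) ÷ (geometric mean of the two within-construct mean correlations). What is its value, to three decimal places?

0.736

Between-construct mean = 4.49/9 = 0.4989.
Mean within-IT = 2.10/3 = 0.7000; mean within-JS = 1.97/3 = 0.6567.
Geometric mean = √(0.7000 × 0.6567) = 0.6780.
HTMT = 0.4989 / 0.6780 = 0.736.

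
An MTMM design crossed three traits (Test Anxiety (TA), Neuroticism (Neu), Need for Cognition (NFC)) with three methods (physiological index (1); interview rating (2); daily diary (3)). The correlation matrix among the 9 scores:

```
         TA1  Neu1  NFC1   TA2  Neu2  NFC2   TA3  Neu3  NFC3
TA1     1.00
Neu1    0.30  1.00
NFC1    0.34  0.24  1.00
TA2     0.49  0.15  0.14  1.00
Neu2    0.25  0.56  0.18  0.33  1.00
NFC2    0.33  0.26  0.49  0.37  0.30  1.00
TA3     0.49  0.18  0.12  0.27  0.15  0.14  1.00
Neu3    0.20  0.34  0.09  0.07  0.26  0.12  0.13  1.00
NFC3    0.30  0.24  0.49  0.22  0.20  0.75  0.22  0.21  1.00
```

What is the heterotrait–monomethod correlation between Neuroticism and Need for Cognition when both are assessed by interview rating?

0.30

Different traits, same method: r(Neu2, NFC2) = 0.30.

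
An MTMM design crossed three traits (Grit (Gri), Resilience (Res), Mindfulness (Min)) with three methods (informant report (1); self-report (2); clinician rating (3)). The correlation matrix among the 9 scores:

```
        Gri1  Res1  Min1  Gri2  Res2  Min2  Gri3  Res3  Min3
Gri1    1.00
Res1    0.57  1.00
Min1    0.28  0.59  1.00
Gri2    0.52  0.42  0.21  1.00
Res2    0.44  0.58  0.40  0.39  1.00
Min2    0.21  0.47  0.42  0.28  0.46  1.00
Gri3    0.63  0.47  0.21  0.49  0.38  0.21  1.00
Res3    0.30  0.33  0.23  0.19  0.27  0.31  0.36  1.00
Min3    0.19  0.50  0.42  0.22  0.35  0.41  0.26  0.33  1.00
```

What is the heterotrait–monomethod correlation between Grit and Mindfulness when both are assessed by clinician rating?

Different traits, same method: r(Gri3, Min3) = 0.26.

0.26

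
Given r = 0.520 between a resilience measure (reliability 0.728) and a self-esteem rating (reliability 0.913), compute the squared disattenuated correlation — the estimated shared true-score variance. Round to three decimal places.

0.407

Disattenuated r = 0.520 / √(0.728 × 0.913) = 0.520 / 0.8153 = 0.6378.
Shared true-score variance = 0.6378² = 0.4068 ≈ 0.407.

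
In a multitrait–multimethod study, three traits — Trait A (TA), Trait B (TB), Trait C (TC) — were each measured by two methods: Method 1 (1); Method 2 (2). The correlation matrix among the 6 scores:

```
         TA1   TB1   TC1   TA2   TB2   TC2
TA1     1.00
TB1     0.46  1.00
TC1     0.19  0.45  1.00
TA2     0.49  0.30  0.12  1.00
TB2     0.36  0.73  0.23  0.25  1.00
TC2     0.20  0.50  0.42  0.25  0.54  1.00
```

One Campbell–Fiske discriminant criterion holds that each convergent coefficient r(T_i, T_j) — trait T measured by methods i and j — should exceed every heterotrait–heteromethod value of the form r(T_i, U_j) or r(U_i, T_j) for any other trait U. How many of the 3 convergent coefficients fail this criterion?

Convergent coefficients and their comparison sets:
TA (methods 1·2): 0.49 vs {0.36, 0.30, 0.20, 0.12} → pass.
TB (methods 1·2): 0.73 vs {0.30, 0.36, 0.50, 0.23} → pass.
TC (methods 1·2): 0.42 vs {0.12, 0.20, 0.23, 0.50} → fail.
1 of 3 fail.

1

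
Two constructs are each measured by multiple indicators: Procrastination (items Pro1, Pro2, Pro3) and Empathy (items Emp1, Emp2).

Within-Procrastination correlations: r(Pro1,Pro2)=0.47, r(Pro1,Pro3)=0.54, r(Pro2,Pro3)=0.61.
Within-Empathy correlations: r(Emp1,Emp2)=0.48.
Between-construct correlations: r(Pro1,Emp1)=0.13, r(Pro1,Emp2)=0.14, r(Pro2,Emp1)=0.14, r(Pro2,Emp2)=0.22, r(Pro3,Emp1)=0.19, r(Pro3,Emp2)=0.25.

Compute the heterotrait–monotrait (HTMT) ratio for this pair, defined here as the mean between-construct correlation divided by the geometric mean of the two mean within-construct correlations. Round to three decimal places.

Mean between = 1.07/6 = 0.1783.
Mean within-Pro = 1.62/3 = 0.5400; mean within-Emp = 0.48/1 = 0.4800.
Geometric mean = √(0.5400 × 0.4800) = 0.5091.
HTMT = 0.1783 / 0.5091 = 0.350.

0.350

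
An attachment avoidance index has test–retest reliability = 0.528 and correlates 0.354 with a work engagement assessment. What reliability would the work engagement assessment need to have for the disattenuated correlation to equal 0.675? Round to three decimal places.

0.521

r_true = r_obs / √(r_xx · r_yy) ⇒ 0.675 = 0.354 / √(0.528 · r_yy).
√(0.528 · r_yy) = 0.354 / 0.675 = 0.5244; 0.528 · r_yy = 0.2750; r_yy = 0.2750 / 0.528 ≈ 0.521.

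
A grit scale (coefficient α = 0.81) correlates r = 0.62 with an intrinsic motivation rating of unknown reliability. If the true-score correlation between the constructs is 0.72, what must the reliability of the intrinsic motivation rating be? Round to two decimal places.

0.92

r_true = r_obs / √(r_xx · r_yy) ⇒ 0.72 = 0.62 / √(0.81 · r_yy).
√(0.81 · r_yy) = 0.62 / 0.72 = 0.8611; 0.81 · r_yy = 0.7415; r_yy = 0.7415 / 0.81 ≈ 0.92.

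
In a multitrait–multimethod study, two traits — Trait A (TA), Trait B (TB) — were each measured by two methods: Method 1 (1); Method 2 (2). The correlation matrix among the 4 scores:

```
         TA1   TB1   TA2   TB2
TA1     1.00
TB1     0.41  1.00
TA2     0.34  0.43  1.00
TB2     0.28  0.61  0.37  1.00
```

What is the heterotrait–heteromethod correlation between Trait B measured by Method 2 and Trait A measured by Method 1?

0.28

Different traits and methods: r(TB2, TA1) = 0.28.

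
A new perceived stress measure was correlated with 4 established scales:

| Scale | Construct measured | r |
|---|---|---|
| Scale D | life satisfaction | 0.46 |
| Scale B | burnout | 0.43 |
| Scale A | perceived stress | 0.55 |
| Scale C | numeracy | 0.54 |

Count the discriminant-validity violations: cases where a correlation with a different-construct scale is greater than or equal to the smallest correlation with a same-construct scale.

0

Convergent (same construct = perceived stress): Scale A.
Smallest convergent = 0.55. Discriminant values: 0.46, 0.43, 0.54; count ≥ 0.55 → 0.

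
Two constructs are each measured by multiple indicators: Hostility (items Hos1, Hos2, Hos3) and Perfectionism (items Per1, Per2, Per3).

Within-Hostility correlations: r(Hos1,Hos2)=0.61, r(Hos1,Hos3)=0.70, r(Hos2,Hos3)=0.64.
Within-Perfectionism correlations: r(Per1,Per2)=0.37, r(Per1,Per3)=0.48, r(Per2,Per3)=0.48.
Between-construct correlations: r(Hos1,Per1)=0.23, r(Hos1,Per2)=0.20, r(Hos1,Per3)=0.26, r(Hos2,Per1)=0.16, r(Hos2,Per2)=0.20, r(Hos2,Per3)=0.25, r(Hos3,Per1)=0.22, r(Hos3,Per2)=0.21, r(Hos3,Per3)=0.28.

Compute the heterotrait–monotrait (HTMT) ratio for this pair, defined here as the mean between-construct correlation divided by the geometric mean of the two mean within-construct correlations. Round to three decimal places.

0.416

Between-construct mean = 2.01/9 = 0.2233.
Mean within-Hos = 1.95/3 = 0.6500; mean within-Per = 1.33/3 = 0.4433.
Geometric mean = √(0.6500 × 0.4433) = 0.5368.
HTMT = 0.2233 / 0.5368 = 0.416.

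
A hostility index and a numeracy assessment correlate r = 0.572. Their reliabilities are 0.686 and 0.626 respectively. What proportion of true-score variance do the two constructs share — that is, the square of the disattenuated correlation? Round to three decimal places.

Disattenuated r = 0.572 / √(0.686 × 0.626) = 0.572 / 0.6553 = 0.8729.
Shared true-score variance = 0.8729² = 0.7620 ≈ 0.762.

0.762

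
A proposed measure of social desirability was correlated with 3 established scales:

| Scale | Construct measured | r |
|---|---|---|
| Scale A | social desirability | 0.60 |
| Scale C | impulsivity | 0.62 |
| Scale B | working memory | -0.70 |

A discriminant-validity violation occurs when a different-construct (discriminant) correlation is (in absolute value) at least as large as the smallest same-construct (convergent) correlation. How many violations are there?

2

Convergent (same construct = social desirability): Scale A.
Smallest convergent = 0.60. Discriminant |r|: 0.62, 0.70; count ≥ 0.60 → 2.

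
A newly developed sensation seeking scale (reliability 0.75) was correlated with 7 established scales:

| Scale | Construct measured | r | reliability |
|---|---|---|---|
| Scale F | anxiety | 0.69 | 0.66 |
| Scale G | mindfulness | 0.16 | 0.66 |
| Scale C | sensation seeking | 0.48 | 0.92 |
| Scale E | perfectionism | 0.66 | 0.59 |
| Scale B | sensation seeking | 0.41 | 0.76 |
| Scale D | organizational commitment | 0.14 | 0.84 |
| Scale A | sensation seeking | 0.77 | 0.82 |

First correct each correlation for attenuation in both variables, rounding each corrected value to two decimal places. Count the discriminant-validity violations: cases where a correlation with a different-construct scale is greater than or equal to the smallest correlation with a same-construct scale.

Disattenuated r (r / √(r_scale · r_new)):
  Scale F (disc): 0.69 / √(0.66·0.75) = 0.98
  Scale G (disc): 0.16 / √(0.66·0.75) = 0.23
  Scale C (conv): 0.48 / √(0.92·0.75) = 0.58
  Scale E (disc): 0.66 / √(0.59·0.75) = 0.99
  Scale B (conv): 0.41 / √(0.76·0.75) = 0.54
  Scale D (disc): 0.14 / √(0.84·0.75) = 0.18
  Scale A (conv): 0.77 / √(0.82·0.75) = 0.98
Smallest convergent = 0.54. Discriminant values: 0.98, 0.23, 0.99, 0.18; count ≥ 0.54 → 2.

2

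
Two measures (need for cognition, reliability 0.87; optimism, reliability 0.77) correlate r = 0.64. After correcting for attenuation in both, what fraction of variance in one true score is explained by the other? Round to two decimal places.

Disattenuated r = 0.64 / √(0.87 × 0.77) = 0.64 / 0.8185 = 0.7819.
Shared true-score variance = 0.7819² = 0.6114 ≈ 0.61.

0.61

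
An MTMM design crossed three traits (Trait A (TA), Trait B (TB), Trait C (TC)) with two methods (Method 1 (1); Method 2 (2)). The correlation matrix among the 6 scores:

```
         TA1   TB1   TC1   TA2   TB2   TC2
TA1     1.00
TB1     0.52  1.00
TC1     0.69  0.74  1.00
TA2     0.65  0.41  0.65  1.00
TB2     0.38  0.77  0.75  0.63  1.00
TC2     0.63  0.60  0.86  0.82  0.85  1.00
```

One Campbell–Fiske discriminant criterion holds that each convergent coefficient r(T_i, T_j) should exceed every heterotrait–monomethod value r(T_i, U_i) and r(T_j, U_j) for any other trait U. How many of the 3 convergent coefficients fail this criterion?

Convergent coefficients and their comparison sets:
TA (methods 1·2): 0.65 vs {0.52, 0.63, 0.69, 0.82} → fail.
TB (methods 1·2): 0.77 vs {0.52, 0.63, 0.74, 0.85} → fail.
TC (methods 1·2): 0.86 vs {0.69, 0.82, 0.74, 0.85} → pass.
2 of 3 fail.

2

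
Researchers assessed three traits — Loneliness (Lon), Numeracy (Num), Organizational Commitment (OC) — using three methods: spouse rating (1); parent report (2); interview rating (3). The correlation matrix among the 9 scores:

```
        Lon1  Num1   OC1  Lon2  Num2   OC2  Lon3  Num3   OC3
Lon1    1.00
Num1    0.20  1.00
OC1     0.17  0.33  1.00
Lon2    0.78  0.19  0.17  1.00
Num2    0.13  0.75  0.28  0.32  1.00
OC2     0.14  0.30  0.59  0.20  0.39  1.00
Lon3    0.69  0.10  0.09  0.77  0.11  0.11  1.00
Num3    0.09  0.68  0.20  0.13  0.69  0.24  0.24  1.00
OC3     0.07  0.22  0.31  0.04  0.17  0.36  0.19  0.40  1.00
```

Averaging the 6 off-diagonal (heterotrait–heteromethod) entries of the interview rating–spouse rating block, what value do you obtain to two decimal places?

HTHM values (method 3 × method 1): 0.10, 0.09, 0.09, 0.20, 0.07, 0.22; mean = 0.77/6 = 0.13.

0.13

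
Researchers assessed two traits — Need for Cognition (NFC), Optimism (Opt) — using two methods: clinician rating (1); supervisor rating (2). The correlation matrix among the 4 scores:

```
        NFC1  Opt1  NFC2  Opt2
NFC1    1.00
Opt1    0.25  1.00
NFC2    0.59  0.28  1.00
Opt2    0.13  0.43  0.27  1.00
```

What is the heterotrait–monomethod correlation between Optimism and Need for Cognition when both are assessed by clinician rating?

0.25

Different traits, same method: r(Opt1, NFC1) = 0.25.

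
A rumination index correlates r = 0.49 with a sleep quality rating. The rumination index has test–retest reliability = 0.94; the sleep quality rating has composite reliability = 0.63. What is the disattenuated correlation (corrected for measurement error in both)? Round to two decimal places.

0.64

r_true = r_obs / √(r_xx · r_yy) = 0.49 / √(0.94 × 0.63) = 0.49 / √0.5922 = 0.49 / 0.7695 ≈ 0.64.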